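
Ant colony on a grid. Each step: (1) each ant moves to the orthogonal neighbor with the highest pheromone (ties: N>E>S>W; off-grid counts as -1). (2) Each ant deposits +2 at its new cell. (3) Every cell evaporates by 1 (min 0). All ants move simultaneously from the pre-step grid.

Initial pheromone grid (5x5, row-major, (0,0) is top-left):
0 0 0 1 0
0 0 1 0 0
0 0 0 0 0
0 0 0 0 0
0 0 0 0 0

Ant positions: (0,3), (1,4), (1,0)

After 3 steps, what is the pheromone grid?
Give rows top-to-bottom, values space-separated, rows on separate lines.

After step 1: ants at (0,4),(0,4),(0,0)
  1 0 0 0 3
  0 0 0 0 0
  0 0 0 0 0
  0 0 0 0 0
  0 0 0 0 0
After step 2: ants at (1,4),(1,4),(0,1)
  0 1 0 0 2
  0 0 0 0 3
  0 0 0 0 0
  0 0 0 0 0
  0 0 0 0 0
After step 3: ants at (0,4),(0,4),(0,2)
  0 0 1 0 5
  0 0 0 0 2
  0 0 0 0 0
  0 0 0 0 0
  0 0 0 0 0

0 0 1 0 5
0 0 0 0 2
0 0 0 0 0
0 0 0 0 0
0 0 0 0 0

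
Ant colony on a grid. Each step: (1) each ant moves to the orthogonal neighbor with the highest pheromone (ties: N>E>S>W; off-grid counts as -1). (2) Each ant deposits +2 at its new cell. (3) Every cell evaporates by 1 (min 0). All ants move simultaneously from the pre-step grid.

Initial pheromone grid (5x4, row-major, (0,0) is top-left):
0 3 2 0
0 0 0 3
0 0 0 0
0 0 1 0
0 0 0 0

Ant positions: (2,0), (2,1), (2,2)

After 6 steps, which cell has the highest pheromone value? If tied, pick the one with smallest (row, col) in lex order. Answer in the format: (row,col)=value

Answer: (0,1)=7

Derivation:
Step 1: ant0:(2,0)->N->(1,0) | ant1:(2,1)->N->(1,1) | ant2:(2,2)->S->(3,2)
  grid max=2 at (0,1)
Step 2: ant0:(1,0)->E->(1,1) | ant1:(1,1)->N->(0,1) | ant2:(3,2)->N->(2,2)
  grid max=3 at (0,1)
Step 3: ant0:(1,1)->N->(0,1) | ant1:(0,1)->S->(1,1) | ant2:(2,2)->S->(3,2)
  grid max=4 at (0,1)
Step 4: ant0:(0,1)->S->(1,1) | ant1:(1,1)->N->(0,1) | ant2:(3,2)->N->(2,2)
  grid max=5 at (0,1)
Step 5: ant0:(1,1)->N->(0,1) | ant1:(0,1)->S->(1,1) | ant2:(2,2)->S->(3,2)
  grid max=6 at (0,1)
Step 6: ant0:(0,1)->S->(1,1) | ant1:(1,1)->N->(0,1) | ant2:(3,2)->N->(2,2)
  grid max=7 at (0,1)
Final grid:
  0 7 0 0
  0 6 0 0
  0 0 1 0
  0 0 1 0
  0 0 0 0
Max pheromone 7 at (0,1)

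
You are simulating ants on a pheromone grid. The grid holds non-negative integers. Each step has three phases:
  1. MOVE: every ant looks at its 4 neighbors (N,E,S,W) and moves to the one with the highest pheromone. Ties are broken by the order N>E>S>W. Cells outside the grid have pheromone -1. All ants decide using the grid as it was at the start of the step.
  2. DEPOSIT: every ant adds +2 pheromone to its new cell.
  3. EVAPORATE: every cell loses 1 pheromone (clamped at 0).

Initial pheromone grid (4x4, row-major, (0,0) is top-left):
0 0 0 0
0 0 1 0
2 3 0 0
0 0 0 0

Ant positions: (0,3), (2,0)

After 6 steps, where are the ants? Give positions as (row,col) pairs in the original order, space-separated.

Step 1: ant0:(0,3)->S->(1,3) | ant1:(2,0)->E->(2,1)
  grid max=4 at (2,1)
Step 2: ant0:(1,3)->N->(0,3) | ant1:(2,1)->W->(2,0)
  grid max=3 at (2,1)
Step 3: ant0:(0,3)->S->(1,3) | ant1:(2,0)->E->(2,1)
  grid max=4 at (2,1)
Step 4: ant0:(1,3)->N->(0,3) | ant1:(2,1)->W->(2,0)
  grid max=3 at (2,1)
Step 5: ant0:(0,3)->S->(1,3) | ant1:(2,0)->E->(2,1)
  grid max=4 at (2,1)
Step 6: ant0:(1,3)->N->(0,3) | ant1:(2,1)->W->(2,0)
  grid max=3 at (2,1)

(0,3) (2,0)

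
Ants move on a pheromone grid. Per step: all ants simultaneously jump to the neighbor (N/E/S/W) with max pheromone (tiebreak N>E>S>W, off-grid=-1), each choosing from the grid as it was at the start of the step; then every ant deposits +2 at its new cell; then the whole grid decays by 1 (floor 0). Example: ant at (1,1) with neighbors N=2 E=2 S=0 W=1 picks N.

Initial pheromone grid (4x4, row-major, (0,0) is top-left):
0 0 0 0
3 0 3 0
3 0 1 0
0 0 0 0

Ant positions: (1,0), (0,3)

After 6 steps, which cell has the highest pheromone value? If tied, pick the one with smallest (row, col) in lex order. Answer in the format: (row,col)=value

Answer: (1,0)=3

Derivation:
Step 1: ant0:(1,0)->S->(2,0) | ant1:(0,3)->S->(1,3)
  grid max=4 at (2,0)
Step 2: ant0:(2,0)->N->(1,0) | ant1:(1,3)->W->(1,2)
  grid max=3 at (1,0)
Step 3: ant0:(1,0)->S->(2,0) | ant1:(1,2)->N->(0,2)
  grid max=4 at (2,0)
Step 4: ant0:(2,0)->N->(1,0) | ant1:(0,2)->S->(1,2)
  grid max=3 at (1,0)
Step 5: ant0:(1,0)->S->(2,0) | ant1:(1,2)->N->(0,2)
  grid max=4 at (2,0)
Step 6: ant0:(2,0)->N->(1,0) | ant1:(0,2)->S->(1,2)
  grid max=3 at (1,0)
Final grid:
  0 0 0 0
  3 0 3 0
  3 0 0 0
  0 0 0 0
Max pheromone 3 at (1,0)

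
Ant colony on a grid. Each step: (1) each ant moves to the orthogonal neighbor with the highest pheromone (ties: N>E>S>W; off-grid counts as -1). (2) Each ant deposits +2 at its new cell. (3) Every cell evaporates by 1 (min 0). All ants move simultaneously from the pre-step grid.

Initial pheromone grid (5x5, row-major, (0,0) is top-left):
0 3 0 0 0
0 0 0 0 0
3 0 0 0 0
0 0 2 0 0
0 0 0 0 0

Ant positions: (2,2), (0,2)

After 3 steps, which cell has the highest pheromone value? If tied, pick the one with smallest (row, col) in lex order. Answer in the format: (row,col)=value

Step 1: ant0:(2,2)->S->(3,2) | ant1:(0,2)->W->(0,1)
  grid max=4 at (0,1)
Step 2: ant0:(3,2)->N->(2,2) | ant1:(0,1)->E->(0,2)
  grid max=3 at (0,1)
Step 3: ant0:(2,2)->S->(3,2) | ant1:(0,2)->W->(0,1)
  grid max=4 at (0,1)
Final grid:
  0 4 0 0 0
  0 0 0 0 0
  0 0 0 0 0
  0 0 3 0 0
  0 0 0 0 0
Max pheromone 4 at (0,1)

Answer: (0,1)=4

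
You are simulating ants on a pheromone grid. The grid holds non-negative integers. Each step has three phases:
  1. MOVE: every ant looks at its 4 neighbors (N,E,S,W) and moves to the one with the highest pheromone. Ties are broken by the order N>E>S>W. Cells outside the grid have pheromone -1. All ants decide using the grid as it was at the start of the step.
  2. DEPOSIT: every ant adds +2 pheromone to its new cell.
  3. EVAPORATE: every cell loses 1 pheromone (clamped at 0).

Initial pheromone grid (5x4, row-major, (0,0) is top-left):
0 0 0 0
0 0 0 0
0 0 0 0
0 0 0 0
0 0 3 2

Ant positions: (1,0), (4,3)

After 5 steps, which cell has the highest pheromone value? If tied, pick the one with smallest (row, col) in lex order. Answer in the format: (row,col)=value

Answer: (4,2)=4

Derivation:
Step 1: ant0:(1,0)->N->(0,0) | ant1:(4,3)->W->(4,2)
  grid max=4 at (4,2)
Step 2: ant0:(0,0)->E->(0,1) | ant1:(4,2)->E->(4,3)
  grid max=3 at (4,2)
Step 3: ant0:(0,1)->E->(0,2) | ant1:(4,3)->W->(4,2)
  grid max=4 at (4,2)
Step 4: ant0:(0,2)->E->(0,3) | ant1:(4,2)->E->(4,3)
  grid max=3 at (4,2)
Step 5: ant0:(0,3)->S->(1,3) | ant1:(4,3)->W->(4,2)
  grid max=4 at (4,2)
Final grid:
  0 0 0 0
  0 0 0 1
  0 0 0 0
  0 0 0 0
  0 0 4 1
Max pheromone 4 at (4,2)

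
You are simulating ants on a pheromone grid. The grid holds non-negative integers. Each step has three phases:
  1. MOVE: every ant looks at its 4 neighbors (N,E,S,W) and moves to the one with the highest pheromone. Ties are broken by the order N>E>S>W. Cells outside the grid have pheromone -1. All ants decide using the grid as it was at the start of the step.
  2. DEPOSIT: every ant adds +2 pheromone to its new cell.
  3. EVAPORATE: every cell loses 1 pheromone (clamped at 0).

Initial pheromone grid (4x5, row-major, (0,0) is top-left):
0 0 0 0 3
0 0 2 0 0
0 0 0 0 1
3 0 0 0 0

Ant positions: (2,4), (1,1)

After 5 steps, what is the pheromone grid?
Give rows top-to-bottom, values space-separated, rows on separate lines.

After step 1: ants at (1,4),(1,2)
  0 0 0 0 2
  0 0 3 0 1
  0 0 0 0 0
  2 0 0 0 0
After step 2: ants at (0,4),(0,2)
  0 0 1 0 3
  0 0 2 0 0
  0 0 0 0 0
  1 0 0 0 0
After step 3: ants at (1,4),(1,2)
  0 0 0 0 2
  0 0 3 0 1
  0 0 0 0 0
  0 0 0 0 0
After step 4: ants at (0,4),(0,2)
  0 0 1 0 3
  0 0 2 0 0
  0 0 0 0 0
  0 0 0 0 0
After step 5: ants at (1,4),(1,2)
  0 0 0 0 2
  0 0 3 0 1
  0 0 0 0 0
  0 0 0 0 0

0 0 0 0 2
0 0 3 0 1
0 0 0 0 0
0 0 0 0 0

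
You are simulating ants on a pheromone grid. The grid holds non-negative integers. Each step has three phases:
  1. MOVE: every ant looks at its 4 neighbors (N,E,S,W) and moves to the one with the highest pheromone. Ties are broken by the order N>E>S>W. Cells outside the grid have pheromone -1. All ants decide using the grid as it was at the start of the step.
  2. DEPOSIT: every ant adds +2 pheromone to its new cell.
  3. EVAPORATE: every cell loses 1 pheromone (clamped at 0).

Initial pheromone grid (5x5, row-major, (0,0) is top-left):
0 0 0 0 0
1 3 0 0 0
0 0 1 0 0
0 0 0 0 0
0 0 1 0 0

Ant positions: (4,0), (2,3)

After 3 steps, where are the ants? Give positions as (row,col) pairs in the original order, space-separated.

Step 1: ant0:(4,0)->N->(3,0) | ant1:(2,3)->W->(2,2)
  grid max=2 at (1,1)
Step 2: ant0:(3,0)->N->(2,0) | ant1:(2,2)->N->(1,2)
  grid max=1 at (1,1)
Step 3: ant0:(2,0)->N->(1,0) | ant1:(1,2)->S->(2,2)
  grid max=2 at (2,2)

(1,0) (2,2)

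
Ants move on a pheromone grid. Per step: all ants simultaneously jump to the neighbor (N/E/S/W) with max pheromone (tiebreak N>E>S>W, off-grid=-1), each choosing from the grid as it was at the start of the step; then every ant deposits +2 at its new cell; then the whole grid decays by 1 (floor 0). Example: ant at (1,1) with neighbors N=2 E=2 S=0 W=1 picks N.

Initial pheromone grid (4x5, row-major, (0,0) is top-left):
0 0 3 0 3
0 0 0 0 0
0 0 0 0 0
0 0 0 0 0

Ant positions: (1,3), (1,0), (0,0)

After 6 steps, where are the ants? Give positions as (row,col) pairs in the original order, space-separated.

Step 1: ant0:(1,3)->N->(0,3) | ant1:(1,0)->N->(0,0) | ant2:(0,0)->E->(0,1)
  grid max=2 at (0,2)
Step 2: ant0:(0,3)->E->(0,4) | ant1:(0,0)->E->(0,1) | ant2:(0,1)->E->(0,2)
  grid max=3 at (0,2)
Step 3: ant0:(0,4)->S->(1,4) | ant1:(0,1)->E->(0,2) | ant2:(0,2)->W->(0,1)
  grid max=4 at (0,2)
Step 4: ant0:(1,4)->N->(0,4) | ant1:(0,2)->W->(0,1) | ant2:(0,1)->E->(0,2)
  grid max=5 at (0,2)
Step 5: ant0:(0,4)->S->(1,4) | ant1:(0,1)->E->(0,2) | ant2:(0,2)->W->(0,1)
  grid max=6 at (0,2)
Step 6: ant0:(1,4)->N->(0,4) | ant1:(0,2)->W->(0,1) | ant2:(0,1)->E->(0,2)
  grid max=7 at (0,2)

(0,4) (0,1) (0,2)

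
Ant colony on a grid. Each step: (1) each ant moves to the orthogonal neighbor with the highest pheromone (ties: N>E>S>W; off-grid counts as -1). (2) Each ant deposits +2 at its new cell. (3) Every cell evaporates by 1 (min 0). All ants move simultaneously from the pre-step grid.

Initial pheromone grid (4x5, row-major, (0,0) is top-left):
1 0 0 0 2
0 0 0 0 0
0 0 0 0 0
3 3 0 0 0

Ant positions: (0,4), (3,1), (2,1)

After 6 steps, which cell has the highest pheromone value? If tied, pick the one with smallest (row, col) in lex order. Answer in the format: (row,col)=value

Step 1: ant0:(0,4)->S->(1,4) | ant1:(3,1)->W->(3,0) | ant2:(2,1)->S->(3,1)
  grid max=4 at (3,0)
Step 2: ant0:(1,4)->N->(0,4) | ant1:(3,0)->E->(3,1) | ant2:(3,1)->W->(3,0)
  grid max=5 at (3,0)
Step 3: ant0:(0,4)->S->(1,4) | ant1:(3,1)->W->(3,0) | ant2:(3,0)->E->(3,1)
  grid max=6 at (3,0)
Step 4: ant0:(1,4)->N->(0,4) | ant1:(3,0)->E->(3,1) | ant2:(3,1)->W->(3,0)
  grid max=7 at (3,0)
Step 5: ant0:(0,4)->S->(1,4) | ant1:(3,1)->W->(3,0) | ant2:(3,0)->E->(3,1)
  grid max=8 at (3,0)
Step 6: ant0:(1,4)->N->(0,4) | ant1:(3,0)->E->(3,1) | ant2:(3,1)->W->(3,0)
  grid max=9 at (3,0)
Final grid:
  0 0 0 0 2
  0 0 0 0 0
  0 0 0 0 0
  9 9 0 0 0
Max pheromone 9 at (3,0)

Answer: (3,0)=9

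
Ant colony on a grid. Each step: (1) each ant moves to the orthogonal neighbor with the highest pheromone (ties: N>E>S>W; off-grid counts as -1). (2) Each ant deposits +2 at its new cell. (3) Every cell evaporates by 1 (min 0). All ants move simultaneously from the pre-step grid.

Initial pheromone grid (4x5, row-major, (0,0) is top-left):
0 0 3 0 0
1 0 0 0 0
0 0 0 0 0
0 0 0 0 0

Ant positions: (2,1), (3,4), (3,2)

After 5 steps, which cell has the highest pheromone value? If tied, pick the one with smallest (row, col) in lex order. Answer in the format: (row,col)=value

Step 1: ant0:(2,1)->N->(1,1) | ant1:(3,4)->N->(2,4) | ant2:(3,2)->N->(2,2)
  grid max=2 at (0,2)
Step 2: ant0:(1,1)->N->(0,1) | ant1:(2,4)->N->(1,4) | ant2:(2,2)->N->(1,2)
  grid max=1 at (0,1)
Step 3: ant0:(0,1)->E->(0,2) | ant1:(1,4)->N->(0,4) | ant2:(1,2)->N->(0,2)
  grid max=4 at (0,2)
Step 4: ant0:(0,2)->E->(0,3) | ant1:(0,4)->S->(1,4) | ant2:(0,2)->E->(0,3)
  grid max=3 at (0,2)
Step 5: ant0:(0,3)->W->(0,2) | ant1:(1,4)->N->(0,4) | ant2:(0,3)->W->(0,2)
  grid max=6 at (0,2)
Final grid:
  0 0 6 2 1
  0 0 0 0 0
  0 0 0 0 0
  0 0 0 0 0
Max pheromone 6 at (0,2)

Answer: (0,2)=6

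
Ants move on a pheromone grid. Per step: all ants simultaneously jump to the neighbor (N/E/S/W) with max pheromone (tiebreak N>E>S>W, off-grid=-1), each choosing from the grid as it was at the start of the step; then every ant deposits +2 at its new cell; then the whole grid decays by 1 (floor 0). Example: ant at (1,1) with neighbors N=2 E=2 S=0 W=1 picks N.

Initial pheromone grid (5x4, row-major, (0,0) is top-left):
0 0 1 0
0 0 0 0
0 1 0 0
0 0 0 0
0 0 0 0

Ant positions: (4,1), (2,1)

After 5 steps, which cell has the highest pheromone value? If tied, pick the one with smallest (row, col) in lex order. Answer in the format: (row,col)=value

Answer: (0,2)=1

Derivation:
Step 1: ant0:(4,1)->N->(3,1) | ant1:(2,1)->N->(1,1)
  grid max=1 at (1,1)
Step 2: ant0:(3,1)->N->(2,1) | ant1:(1,1)->N->(0,1)
  grid max=1 at (0,1)
Step 3: ant0:(2,1)->N->(1,1) | ant1:(0,1)->E->(0,2)
  grid max=1 at (0,2)
Step 4: ant0:(1,1)->N->(0,1) | ant1:(0,2)->E->(0,3)
  grid max=1 at (0,1)
Step 5: ant0:(0,1)->E->(0,2) | ant1:(0,3)->S->(1,3)
  grid max=1 at (0,2)
Final grid:
  0 0 1 0
  0 0 0 1
  0 0 0 0
  0 0 0 0
  0 0 0 0
Max pheromone 1 at (0,2)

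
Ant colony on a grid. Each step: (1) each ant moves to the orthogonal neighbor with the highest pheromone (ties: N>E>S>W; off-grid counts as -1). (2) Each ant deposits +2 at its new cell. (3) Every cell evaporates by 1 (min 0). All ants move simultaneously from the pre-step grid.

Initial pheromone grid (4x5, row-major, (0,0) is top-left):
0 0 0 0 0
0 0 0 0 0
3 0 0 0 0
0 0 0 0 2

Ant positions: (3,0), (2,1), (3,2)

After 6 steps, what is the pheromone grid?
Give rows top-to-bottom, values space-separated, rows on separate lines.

After step 1: ants at (2,0),(2,0),(2,2)
  0 0 0 0 0
  0 0 0 0 0
  6 0 1 0 0
  0 0 0 0 1
After step 2: ants at (1,0),(1,0),(1,2)
  0 0 0 0 0
  3 0 1 0 0
  5 0 0 0 0
  0 0 0 0 0
After step 3: ants at (2,0),(2,0),(0,2)
  0 0 1 0 0
  2 0 0 0 0
  8 0 0 0 0
  0 0 0 0 0
After step 4: ants at (1,0),(1,0),(0,3)
  0 0 0 1 0
  5 0 0 0 0
  7 0 0 0 0
  0 0 0 0 0
After step 5: ants at (2,0),(2,0),(0,4)
  0 0 0 0 1
  4 0 0 0 0
  10 0 0 0 0
  0 0 0 0 0
After step 6: ants at (1,0),(1,0),(1,4)
  0 0 0 0 0
  7 0 0 0 1
  9 0 0 0 0
  0 0 0 0 0

0 0 0 0 0
7 0 0 0 1
9 0 0 0 0
0 0 0 0 0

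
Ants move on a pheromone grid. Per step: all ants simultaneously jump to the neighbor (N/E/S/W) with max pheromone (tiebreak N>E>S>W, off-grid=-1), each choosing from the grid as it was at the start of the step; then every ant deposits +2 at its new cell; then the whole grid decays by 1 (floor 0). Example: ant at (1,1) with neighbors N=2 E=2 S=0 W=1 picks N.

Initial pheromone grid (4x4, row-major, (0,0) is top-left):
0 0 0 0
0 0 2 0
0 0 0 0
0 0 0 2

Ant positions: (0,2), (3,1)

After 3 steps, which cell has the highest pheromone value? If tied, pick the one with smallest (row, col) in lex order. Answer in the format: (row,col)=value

Answer: (1,2)=5

Derivation:
Step 1: ant0:(0,2)->S->(1,2) | ant1:(3,1)->N->(2,1)
  grid max=3 at (1,2)
Step 2: ant0:(1,2)->N->(0,2) | ant1:(2,1)->N->(1,1)
  grid max=2 at (1,2)
Step 3: ant0:(0,2)->S->(1,2) | ant1:(1,1)->E->(1,2)
  grid max=5 at (1,2)
Final grid:
  0 0 0 0
  0 0 5 0
  0 0 0 0
  0 0 0 0
Max pheromone 5 at (1,2)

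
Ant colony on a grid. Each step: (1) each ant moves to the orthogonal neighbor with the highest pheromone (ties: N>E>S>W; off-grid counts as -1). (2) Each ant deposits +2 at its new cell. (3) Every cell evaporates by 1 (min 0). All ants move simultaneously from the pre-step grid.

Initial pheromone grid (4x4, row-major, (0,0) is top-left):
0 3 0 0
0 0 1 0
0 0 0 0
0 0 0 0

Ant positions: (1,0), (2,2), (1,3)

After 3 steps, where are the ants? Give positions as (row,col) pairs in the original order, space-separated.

Step 1: ant0:(1,0)->N->(0,0) | ant1:(2,2)->N->(1,2) | ant2:(1,3)->W->(1,2)
  grid max=4 at (1,2)
Step 2: ant0:(0,0)->E->(0,1) | ant1:(1,2)->N->(0,2) | ant2:(1,2)->N->(0,2)
  grid max=3 at (0,1)
Step 3: ant0:(0,1)->E->(0,2) | ant1:(0,2)->S->(1,2) | ant2:(0,2)->S->(1,2)
  grid max=6 at (1,2)

(0,2) (1,2) (1,2)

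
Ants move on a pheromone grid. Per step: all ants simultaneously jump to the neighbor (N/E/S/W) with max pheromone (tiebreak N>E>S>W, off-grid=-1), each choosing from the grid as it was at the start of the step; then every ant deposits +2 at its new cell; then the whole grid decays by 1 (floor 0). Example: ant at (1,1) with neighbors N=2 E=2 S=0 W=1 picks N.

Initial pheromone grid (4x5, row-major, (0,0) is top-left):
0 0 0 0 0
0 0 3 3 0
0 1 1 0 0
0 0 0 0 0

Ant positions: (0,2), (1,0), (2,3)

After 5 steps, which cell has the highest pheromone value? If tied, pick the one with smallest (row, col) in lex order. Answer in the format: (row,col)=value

Answer: (1,2)=10

Derivation:
Step 1: ant0:(0,2)->S->(1,2) | ant1:(1,0)->N->(0,0) | ant2:(2,3)->N->(1,3)
  grid max=4 at (1,2)
Step 2: ant0:(1,2)->E->(1,3) | ant1:(0,0)->E->(0,1) | ant2:(1,3)->W->(1,2)
  grid max=5 at (1,2)
Step 3: ant0:(1,3)->W->(1,2) | ant1:(0,1)->E->(0,2) | ant2:(1,2)->E->(1,3)
  grid max=6 at (1,2)
Step 4: ant0:(1,2)->E->(1,3) | ant1:(0,2)->S->(1,2) | ant2:(1,3)->W->(1,2)
  grid max=9 at (1,2)
Step 5: ant0:(1,3)->W->(1,2) | ant1:(1,2)->E->(1,3) | ant2:(1,2)->E->(1,3)
  grid max=10 at (1,2)
Final grid:
  0 0 0 0 0
  0 0 10 10 0
  0 0 0 0 0
  0 0 0 0 0
Max pheromone 10 at (1,2)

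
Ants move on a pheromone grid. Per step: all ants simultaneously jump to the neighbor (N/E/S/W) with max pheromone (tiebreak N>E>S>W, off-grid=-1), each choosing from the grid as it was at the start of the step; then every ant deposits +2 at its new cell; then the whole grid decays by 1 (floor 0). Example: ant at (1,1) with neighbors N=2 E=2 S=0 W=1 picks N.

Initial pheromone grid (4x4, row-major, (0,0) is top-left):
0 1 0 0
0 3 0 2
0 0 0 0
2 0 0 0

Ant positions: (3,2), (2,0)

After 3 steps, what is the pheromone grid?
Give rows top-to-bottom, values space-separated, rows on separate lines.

After step 1: ants at (2,2),(3,0)
  0 0 0 0
  0 2 0 1
  0 0 1 0
  3 0 0 0
After step 2: ants at (1,2),(2,0)
  0 0 0 0
  0 1 1 0
  1 0 0 0
  2 0 0 0
After step 3: ants at (1,1),(3,0)
  0 0 0 0
  0 2 0 0
  0 0 0 0
  3 0 0 0

0 0 0 0
0 2 0 0
0 0 0 0
3 0 0 0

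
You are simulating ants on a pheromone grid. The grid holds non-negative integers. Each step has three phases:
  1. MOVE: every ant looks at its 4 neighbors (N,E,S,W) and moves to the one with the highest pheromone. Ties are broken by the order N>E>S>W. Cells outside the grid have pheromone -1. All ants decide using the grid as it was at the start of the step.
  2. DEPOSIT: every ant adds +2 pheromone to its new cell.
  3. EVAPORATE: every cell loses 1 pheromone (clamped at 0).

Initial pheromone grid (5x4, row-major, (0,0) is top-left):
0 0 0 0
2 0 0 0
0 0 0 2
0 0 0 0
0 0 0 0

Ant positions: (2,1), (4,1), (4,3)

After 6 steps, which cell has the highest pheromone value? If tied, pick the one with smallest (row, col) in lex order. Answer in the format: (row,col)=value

Step 1: ant0:(2,1)->N->(1,1) | ant1:(4,1)->N->(3,1) | ant2:(4,3)->N->(3,3)
  grid max=1 at (1,0)
Step 2: ant0:(1,1)->W->(1,0) | ant1:(3,1)->N->(2,1) | ant2:(3,3)->N->(2,3)
  grid max=2 at (1,0)
Step 3: ant0:(1,0)->N->(0,0) | ant1:(2,1)->N->(1,1) | ant2:(2,3)->N->(1,3)
  grid max=1 at (0,0)
Step 4: ant0:(0,0)->S->(1,0) | ant1:(1,1)->W->(1,0) | ant2:(1,3)->S->(2,3)
  grid max=4 at (1,0)
Step 5: ant0:(1,0)->N->(0,0) | ant1:(1,0)->N->(0,0) | ant2:(2,3)->N->(1,3)
  grid max=3 at (0,0)
Step 6: ant0:(0,0)->S->(1,0) | ant1:(0,0)->S->(1,0) | ant2:(1,3)->S->(2,3)
  grid max=6 at (1,0)
Final grid:
  2 0 0 0
  6 0 0 0
  0 0 0 2
  0 0 0 0
  0 0 0 0
Max pheromone 6 at (1,0)

Answer: (1,0)=6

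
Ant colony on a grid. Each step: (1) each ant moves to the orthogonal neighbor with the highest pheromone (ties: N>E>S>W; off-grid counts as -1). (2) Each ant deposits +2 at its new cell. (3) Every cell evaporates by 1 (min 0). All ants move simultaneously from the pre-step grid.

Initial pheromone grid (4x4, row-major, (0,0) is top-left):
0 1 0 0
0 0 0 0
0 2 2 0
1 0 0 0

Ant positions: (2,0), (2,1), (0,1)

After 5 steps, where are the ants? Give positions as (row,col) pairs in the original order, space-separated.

Step 1: ant0:(2,0)->E->(2,1) | ant1:(2,1)->E->(2,2) | ant2:(0,1)->E->(0,2)
  grid max=3 at (2,1)
Step 2: ant0:(2,1)->E->(2,2) | ant1:(2,2)->W->(2,1) | ant2:(0,2)->E->(0,3)
  grid max=4 at (2,1)
Step 3: ant0:(2,2)->W->(2,1) | ant1:(2,1)->E->(2,2) | ant2:(0,3)->S->(1,3)
  grid max=5 at (2,1)
Step 4: ant0:(2,1)->E->(2,2) | ant1:(2,2)->W->(2,1) | ant2:(1,3)->N->(0,3)
  grid max=6 at (2,1)
Step 5: ant0:(2,2)->W->(2,1) | ant1:(2,1)->E->(2,2) | ant2:(0,3)->S->(1,3)
  grid max=7 at (2,1)

(2,1) (2,2) (1,3)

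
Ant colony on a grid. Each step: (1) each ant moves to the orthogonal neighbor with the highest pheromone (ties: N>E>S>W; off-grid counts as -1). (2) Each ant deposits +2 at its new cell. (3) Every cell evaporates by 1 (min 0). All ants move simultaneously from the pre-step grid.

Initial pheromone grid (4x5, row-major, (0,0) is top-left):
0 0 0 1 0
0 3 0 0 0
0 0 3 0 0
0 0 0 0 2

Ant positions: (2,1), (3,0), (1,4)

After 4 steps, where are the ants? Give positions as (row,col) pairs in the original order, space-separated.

Step 1: ant0:(2,1)->N->(1,1) | ant1:(3,0)->N->(2,0) | ant2:(1,4)->N->(0,4)
  grid max=4 at (1,1)
Step 2: ant0:(1,1)->N->(0,1) | ant1:(2,0)->N->(1,0) | ant2:(0,4)->S->(1,4)
  grid max=3 at (1,1)
Step 3: ant0:(0,1)->S->(1,1) | ant1:(1,0)->E->(1,1) | ant2:(1,4)->N->(0,4)
  grid max=6 at (1,1)
Step 4: ant0:(1,1)->N->(0,1) | ant1:(1,1)->N->(0,1) | ant2:(0,4)->S->(1,4)
  grid max=5 at (1,1)

(0,1) (0,1) (1,4)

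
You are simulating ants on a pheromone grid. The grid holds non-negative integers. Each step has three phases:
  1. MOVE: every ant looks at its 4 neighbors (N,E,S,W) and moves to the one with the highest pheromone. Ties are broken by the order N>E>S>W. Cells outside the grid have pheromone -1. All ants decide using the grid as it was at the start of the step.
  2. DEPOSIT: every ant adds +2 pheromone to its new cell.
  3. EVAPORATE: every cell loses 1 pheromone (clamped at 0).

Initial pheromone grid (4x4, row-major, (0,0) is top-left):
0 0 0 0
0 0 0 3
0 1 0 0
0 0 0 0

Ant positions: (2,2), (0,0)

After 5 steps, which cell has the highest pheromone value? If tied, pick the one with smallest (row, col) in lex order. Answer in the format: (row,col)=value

Step 1: ant0:(2,2)->W->(2,1) | ant1:(0,0)->E->(0,1)
  grid max=2 at (1,3)
Step 2: ant0:(2,1)->N->(1,1) | ant1:(0,1)->E->(0,2)
  grid max=1 at (0,2)
Step 3: ant0:(1,1)->S->(2,1) | ant1:(0,2)->E->(0,3)
  grid max=2 at (2,1)
Step 4: ant0:(2,1)->N->(1,1) | ant1:(0,3)->S->(1,3)
  grid max=1 at (1,1)
Step 5: ant0:(1,1)->S->(2,1) | ant1:(1,3)->N->(0,3)
  grid max=2 at (2,1)
Final grid:
  0 0 0 1
  0 0 0 0
  0 2 0 0
  0 0 0 0
Max pheromone 2 at (2,1)

Answer: (2,1)=2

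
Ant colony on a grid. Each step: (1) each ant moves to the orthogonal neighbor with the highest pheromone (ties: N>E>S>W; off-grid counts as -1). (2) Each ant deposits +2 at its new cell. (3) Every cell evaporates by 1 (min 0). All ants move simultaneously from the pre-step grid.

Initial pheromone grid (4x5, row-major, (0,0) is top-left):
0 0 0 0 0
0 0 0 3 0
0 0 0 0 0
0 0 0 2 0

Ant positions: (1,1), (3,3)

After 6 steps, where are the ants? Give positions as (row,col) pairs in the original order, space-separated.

Step 1: ant0:(1,1)->N->(0,1) | ant1:(3,3)->N->(2,3)
  grid max=2 at (1,3)
Step 2: ant0:(0,1)->E->(0,2) | ant1:(2,3)->N->(1,3)
  grid max=3 at (1,3)
Step 3: ant0:(0,2)->E->(0,3) | ant1:(1,3)->N->(0,3)
  grid max=3 at (0,3)
Step 4: ant0:(0,3)->S->(1,3) | ant1:(0,3)->S->(1,3)
  grid max=5 at (1,3)
Step 5: ant0:(1,3)->N->(0,3) | ant1:(1,3)->N->(0,3)
  grid max=5 at (0,3)
Step 6: ant0:(0,3)->S->(1,3) | ant1:(0,3)->S->(1,3)
  grid max=7 at (1,3)

(1,3) (1,3)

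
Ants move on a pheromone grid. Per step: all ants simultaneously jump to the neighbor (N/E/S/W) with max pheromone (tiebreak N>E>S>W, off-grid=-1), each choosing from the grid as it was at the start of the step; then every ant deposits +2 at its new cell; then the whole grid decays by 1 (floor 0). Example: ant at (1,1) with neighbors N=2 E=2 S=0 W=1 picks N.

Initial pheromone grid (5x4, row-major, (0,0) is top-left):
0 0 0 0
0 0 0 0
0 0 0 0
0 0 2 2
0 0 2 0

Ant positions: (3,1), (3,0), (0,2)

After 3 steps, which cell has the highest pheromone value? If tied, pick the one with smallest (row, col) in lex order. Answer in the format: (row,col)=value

Step 1: ant0:(3,1)->E->(3,2) | ant1:(3,0)->N->(2,0) | ant2:(0,2)->E->(0,3)
  grid max=3 at (3,2)
Step 2: ant0:(3,2)->E->(3,3) | ant1:(2,0)->N->(1,0) | ant2:(0,3)->S->(1,3)
  grid max=2 at (3,2)
Step 3: ant0:(3,3)->W->(3,2) | ant1:(1,0)->N->(0,0) | ant2:(1,3)->N->(0,3)
  grid max=3 at (3,2)
Final grid:
  1 0 0 1
  0 0 0 0
  0 0 0 0
  0 0 3 1
  0 0 0 0
Max pheromone 3 at (3,2)

Answer: (3,2)=3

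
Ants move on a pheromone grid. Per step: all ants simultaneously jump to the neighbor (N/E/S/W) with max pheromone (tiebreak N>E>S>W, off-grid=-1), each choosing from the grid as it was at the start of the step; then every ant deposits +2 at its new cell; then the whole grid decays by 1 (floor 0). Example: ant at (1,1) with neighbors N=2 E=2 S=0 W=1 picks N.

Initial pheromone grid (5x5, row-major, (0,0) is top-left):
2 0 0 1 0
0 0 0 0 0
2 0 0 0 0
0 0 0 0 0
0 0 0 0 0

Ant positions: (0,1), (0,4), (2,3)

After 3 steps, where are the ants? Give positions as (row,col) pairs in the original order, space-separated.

Step 1: ant0:(0,1)->W->(0,0) | ant1:(0,4)->W->(0,3) | ant2:(2,3)->N->(1,3)
  grid max=3 at (0,0)
Step 2: ant0:(0,0)->E->(0,1) | ant1:(0,3)->S->(1,3) | ant2:(1,3)->N->(0,3)
  grid max=3 at (0,3)
Step 3: ant0:(0,1)->W->(0,0) | ant1:(1,3)->N->(0,3) | ant2:(0,3)->S->(1,3)
  grid max=4 at (0,3)

(0,0) (0,3) (1,3)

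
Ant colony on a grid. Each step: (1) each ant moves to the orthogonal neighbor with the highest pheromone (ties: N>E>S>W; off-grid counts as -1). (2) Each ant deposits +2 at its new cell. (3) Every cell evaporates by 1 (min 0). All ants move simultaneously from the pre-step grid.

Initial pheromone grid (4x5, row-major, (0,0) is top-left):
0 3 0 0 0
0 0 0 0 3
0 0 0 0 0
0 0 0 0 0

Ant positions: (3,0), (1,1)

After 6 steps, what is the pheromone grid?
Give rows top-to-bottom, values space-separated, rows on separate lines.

After step 1: ants at (2,0),(0,1)
  0 4 0 0 0
  0 0 0 0 2
  1 0 0 0 0
  0 0 0 0 0
After step 2: ants at (1,0),(0,2)
  0 3 1 0 0
  1 0 0 0 1
  0 0 0 0 0
  0 0 0 0 0
After step 3: ants at (0,0),(0,1)
  1 4 0 0 0
  0 0 0 0 0
  0 0 0 0 0
  0 0 0 0 0
After step 4: ants at (0,1),(0,0)
  2 5 0 0 0
  0 0 0 0 0
  0 0 0 0 0
  0 0 0 0 0
After step 5: ants at (0,0),(0,1)
  3 6 0 0 0
  0 0 0 0 0
  0 0 0 0 0
  0 0 0 0 0
After step 6: ants at (0,1),(0,0)
  4 7 0 0 0
  0 0 0 0 0
  0 0 0 0 0
  0 0 0 0 0

4 7 0 0 0
0 0 0 0 0
0 0 0 0 0
0 0 0 0 0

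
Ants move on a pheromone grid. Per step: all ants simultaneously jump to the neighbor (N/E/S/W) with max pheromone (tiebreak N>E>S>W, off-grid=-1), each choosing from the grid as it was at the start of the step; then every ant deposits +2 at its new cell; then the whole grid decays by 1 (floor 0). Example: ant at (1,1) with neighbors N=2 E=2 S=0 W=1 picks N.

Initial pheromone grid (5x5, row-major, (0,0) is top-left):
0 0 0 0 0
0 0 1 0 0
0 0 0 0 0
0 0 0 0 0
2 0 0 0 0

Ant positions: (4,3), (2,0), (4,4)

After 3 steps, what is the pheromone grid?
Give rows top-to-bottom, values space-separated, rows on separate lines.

After step 1: ants at (3,3),(1,0),(3,4)
  0 0 0 0 0
  1 0 0 0 0
  0 0 0 0 0
  0 0 0 1 1
  1 0 0 0 0
After step 2: ants at (3,4),(0,0),(3,3)
  1 0 0 0 0
  0 0 0 0 0
  0 0 0 0 0
  0 0 0 2 2
  0 0 0 0 0
After step 3: ants at (3,3),(0,1),(3,4)
  0 1 0 0 0
  0 0 0 0 0
  0 0 0 0 0
  0 0 0 3 3
  0 0 0 0 0

0 1 0 0 0
0 0 0 0 0
0 0 0 0 0
0 0 0 3 3
0 0 0 0 0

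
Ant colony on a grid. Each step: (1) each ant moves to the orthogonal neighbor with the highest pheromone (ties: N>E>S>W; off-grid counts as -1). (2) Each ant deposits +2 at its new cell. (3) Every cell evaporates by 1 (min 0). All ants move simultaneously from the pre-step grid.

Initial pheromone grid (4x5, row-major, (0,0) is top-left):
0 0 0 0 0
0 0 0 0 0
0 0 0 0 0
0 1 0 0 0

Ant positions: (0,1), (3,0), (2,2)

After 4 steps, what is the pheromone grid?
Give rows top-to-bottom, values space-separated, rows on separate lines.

After step 1: ants at (0,2),(3,1),(1,2)
  0 0 1 0 0
  0 0 1 0 0
  0 0 0 0 0
  0 2 0 0 0
After step 2: ants at (1,2),(2,1),(0,2)
  0 0 2 0 0
  0 0 2 0 0
  0 1 0 0 0
  0 1 0 0 0
After step 3: ants at (0,2),(3,1),(1,2)
  0 0 3 0 0
  0 0 3 0 0
  0 0 0 0 0
  0 2 0 0 0
After step 4: ants at (1,2),(2,1),(0,2)
  0 0 4 0 0
  0 0 4 0 0
  0 1 0 0 0
  0 1 0 0 0

0 0 4 0 0
0 0 4 0 0
0 1 0 0 0
0 1 0 0 0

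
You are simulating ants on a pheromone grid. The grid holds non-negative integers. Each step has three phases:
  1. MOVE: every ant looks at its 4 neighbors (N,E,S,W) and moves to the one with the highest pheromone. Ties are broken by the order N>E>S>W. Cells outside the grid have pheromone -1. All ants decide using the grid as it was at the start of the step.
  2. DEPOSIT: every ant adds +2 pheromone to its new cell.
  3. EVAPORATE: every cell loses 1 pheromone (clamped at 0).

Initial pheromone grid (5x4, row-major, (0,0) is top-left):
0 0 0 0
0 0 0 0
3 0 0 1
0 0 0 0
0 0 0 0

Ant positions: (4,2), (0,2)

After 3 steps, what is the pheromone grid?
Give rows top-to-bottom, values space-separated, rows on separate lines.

After step 1: ants at (3,2),(0,3)
  0 0 0 1
  0 0 0 0
  2 0 0 0
  0 0 1 0
  0 0 0 0
After step 2: ants at (2,2),(1,3)
  0 0 0 0
  0 0 0 1
  1 0 1 0
  0 0 0 0
  0 0 0 0
After step 3: ants at (1,2),(0,3)
  0 0 0 1
  0 0 1 0
  0 0 0 0
  0 0 0 0
  0 0 0 0

0 0 0 1
0 0 1 0
0 0 0 0
0 0 0 0
0 0 0 0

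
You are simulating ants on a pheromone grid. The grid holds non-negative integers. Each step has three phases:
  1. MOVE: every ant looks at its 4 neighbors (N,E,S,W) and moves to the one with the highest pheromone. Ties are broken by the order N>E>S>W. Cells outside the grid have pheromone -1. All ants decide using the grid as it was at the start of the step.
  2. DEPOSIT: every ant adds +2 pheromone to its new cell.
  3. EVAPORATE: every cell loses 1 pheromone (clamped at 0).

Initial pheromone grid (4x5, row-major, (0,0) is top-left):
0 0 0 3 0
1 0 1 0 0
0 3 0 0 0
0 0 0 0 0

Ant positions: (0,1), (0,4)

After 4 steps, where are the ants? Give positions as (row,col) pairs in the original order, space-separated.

Step 1: ant0:(0,1)->E->(0,2) | ant1:(0,4)->W->(0,3)
  grid max=4 at (0,3)
Step 2: ant0:(0,2)->E->(0,3) | ant1:(0,3)->W->(0,2)
  grid max=5 at (0,3)
Step 3: ant0:(0,3)->W->(0,2) | ant1:(0,2)->E->(0,3)
  grid max=6 at (0,3)
Step 4: ant0:(0,2)->E->(0,3) | ant1:(0,3)->W->(0,2)
  grid max=7 at (0,3)

(0,3) (0,2)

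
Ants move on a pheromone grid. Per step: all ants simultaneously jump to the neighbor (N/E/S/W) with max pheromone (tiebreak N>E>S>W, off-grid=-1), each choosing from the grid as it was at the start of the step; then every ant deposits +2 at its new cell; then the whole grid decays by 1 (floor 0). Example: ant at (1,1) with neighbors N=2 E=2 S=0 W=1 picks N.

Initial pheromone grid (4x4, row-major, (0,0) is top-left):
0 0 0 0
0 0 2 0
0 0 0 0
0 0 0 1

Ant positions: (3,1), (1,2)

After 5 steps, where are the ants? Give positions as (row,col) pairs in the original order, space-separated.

Step 1: ant0:(3,1)->N->(2,1) | ant1:(1,2)->N->(0,2)
  grid max=1 at (0,2)
Step 2: ant0:(2,1)->N->(1,1) | ant1:(0,2)->S->(1,2)
  grid max=2 at (1,2)
Step 3: ant0:(1,1)->E->(1,2) | ant1:(1,2)->W->(1,1)
  grid max=3 at (1,2)
Step 4: ant0:(1,2)->W->(1,1) | ant1:(1,1)->E->(1,2)
  grid max=4 at (1,2)
Step 5: ant0:(1,1)->E->(1,2) | ant1:(1,2)->W->(1,1)
  grid max=5 at (1,2)

(1,2) (1,1)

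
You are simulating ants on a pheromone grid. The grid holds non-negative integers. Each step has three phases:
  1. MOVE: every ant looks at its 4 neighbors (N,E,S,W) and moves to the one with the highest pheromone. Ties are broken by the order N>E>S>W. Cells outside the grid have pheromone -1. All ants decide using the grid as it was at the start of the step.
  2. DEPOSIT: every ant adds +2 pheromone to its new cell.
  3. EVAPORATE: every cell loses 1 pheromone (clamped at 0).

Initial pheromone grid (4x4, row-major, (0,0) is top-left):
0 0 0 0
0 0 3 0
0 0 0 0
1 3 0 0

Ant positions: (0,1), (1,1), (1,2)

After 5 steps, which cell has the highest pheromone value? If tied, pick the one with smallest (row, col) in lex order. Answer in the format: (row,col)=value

Answer: (1,2)=12

Derivation:
Step 1: ant0:(0,1)->E->(0,2) | ant1:(1,1)->E->(1,2) | ant2:(1,2)->N->(0,2)
  grid max=4 at (1,2)
Step 2: ant0:(0,2)->S->(1,2) | ant1:(1,2)->N->(0,2) | ant2:(0,2)->S->(1,2)
  grid max=7 at (1,2)
Step 3: ant0:(1,2)->N->(0,2) | ant1:(0,2)->S->(1,2) | ant2:(1,2)->N->(0,2)
  grid max=8 at (1,2)
Step 4: ant0:(0,2)->S->(1,2) | ant1:(1,2)->N->(0,2) | ant2:(0,2)->S->(1,2)
  grid max=11 at (1,2)
Step 5: ant0:(1,2)->N->(0,2) | ant1:(0,2)->S->(1,2) | ant2:(1,2)->N->(0,2)
  grid max=12 at (1,2)
Final grid:
  0 0 11 0
  0 0 12 0
  0 0 0 0
  0 0 0 0
Max pheromone 12 at (1,2)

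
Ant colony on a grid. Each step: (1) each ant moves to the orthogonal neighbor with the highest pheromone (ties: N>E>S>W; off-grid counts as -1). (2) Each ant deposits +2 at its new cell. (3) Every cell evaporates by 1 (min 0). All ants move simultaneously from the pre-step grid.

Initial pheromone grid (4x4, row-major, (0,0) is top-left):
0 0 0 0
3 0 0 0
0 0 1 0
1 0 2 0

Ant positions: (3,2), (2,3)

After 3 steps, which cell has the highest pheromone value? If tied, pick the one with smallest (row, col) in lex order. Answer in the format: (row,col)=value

Answer: (2,2)=6

Derivation:
Step 1: ant0:(3,2)->N->(2,2) | ant1:(2,3)->W->(2,2)
  grid max=4 at (2,2)
Step 2: ant0:(2,2)->S->(3,2) | ant1:(2,2)->S->(3,2)
  grid max=4 at (3,2)
Step 3: ant0:(3,2)->N->(2,2) | ant1:(3,2)->N->(2,2)
  grid max=6 at (2,2)
Final grid:
  0 0 0 0
  0 0 0 0
  0 0 6 0
  0 0 3 0
Max pheromone 6 at (2,2)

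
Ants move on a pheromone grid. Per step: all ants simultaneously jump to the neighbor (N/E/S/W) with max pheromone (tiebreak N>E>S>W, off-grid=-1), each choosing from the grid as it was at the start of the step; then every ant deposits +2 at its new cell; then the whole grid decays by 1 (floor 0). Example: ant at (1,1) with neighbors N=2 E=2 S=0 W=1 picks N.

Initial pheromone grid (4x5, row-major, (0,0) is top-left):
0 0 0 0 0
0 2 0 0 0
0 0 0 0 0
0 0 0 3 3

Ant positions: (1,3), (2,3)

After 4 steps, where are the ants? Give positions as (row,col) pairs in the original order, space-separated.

Step 1: ant0:(1,3)->N->(0,3) | ant1:(2,3)->S->(3,3)
  grid max=4 at (3,3)
Step 2: ant0:(0,3)->E->(0,4) | ant1:(3,3)->E->(3,4)
  grid max=3 at (3,3)
Step 3: ant0:(0,4)->S->(1,4) | ant1:(3,4)->W->(3,3)
  grid max=4 at (3,3)
Step 4: ant0:(1,4)->N->(0,4) | ant1:(3,3)->E->(3,4)
  grid max=3 at (3,3)

(0,4) (3,4)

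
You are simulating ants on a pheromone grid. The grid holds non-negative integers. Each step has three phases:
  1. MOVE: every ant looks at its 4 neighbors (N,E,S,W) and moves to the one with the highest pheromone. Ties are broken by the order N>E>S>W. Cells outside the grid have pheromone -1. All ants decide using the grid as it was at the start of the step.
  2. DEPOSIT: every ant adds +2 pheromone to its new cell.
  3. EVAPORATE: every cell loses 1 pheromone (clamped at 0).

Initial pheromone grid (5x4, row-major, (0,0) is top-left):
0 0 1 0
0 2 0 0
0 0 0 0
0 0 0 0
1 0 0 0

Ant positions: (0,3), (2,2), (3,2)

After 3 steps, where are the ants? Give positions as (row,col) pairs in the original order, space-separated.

Step 1: ant0:(0,3)->W->(0,2) | ant1:(2,2)->N->(1,2) | ant2:(3,2)->N->(2,2)
  grid max=2 at (0,2)
Step 2: ant0:(0,2)->S->(1,2) | ant1:(1,2)->N->(0,2) | ant2:(2,2)->N->(1,2)
  grid max=4 at (1,2)
Step 3: ant0:(1,2)->N->(0,2) | ant1:(0,2)->S->(1,2) | ant2:(1,2)->N->(0,2)
  grid max=6 at (0,2)

(0,2) (1,2) (0,2)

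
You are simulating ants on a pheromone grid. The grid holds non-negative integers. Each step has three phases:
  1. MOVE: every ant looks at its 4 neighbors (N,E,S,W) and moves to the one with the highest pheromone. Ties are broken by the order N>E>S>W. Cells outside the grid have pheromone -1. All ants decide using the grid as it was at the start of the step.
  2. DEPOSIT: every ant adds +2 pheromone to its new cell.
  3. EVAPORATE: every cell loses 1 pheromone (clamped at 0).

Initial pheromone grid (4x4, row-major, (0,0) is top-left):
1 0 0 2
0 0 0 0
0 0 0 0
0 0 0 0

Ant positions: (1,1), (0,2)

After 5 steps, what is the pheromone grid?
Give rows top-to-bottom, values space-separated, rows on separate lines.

After step 1: ants at (0,1),(0,3)
  0 1 0 3
  0 0 0 0
  0 0 0 0
  0 0 0 0
After step 2: ants at (0,2),(1,3)
  0 0 1 2
  0 0 0 1
  0 0 0 0
  0 0 0 0
After step 3: ants at (0,3),(0,3)
  0 0 0 5
  0 0 0 0
  0 0 0 0
  0 0 0 0
After step 4: ants at (1,3),(1,3)
  0 0 0 4
  0 0 0 3
  0 0 0 0
  0 0 0 0
After step 5: ants at (0,3),(0,3)
  0 0 0 7
  0 0 0 2
  0 0 0 0
  0 0 0 0

0 0 0 7
0 0 0 2
0 0 0 0
0 0 0 0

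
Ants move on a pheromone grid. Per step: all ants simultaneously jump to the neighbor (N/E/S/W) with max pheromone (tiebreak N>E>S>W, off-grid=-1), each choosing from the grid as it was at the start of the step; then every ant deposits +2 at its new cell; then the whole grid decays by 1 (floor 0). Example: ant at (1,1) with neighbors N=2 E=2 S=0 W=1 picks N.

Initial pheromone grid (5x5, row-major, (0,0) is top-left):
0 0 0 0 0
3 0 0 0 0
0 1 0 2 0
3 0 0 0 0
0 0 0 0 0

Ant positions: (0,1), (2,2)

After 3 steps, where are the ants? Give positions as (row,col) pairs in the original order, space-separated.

Step 1: ant0:(0,1)->E->(0,2) | ant1:(2,2)->E->(2,3)
  grid max=3 at (2,3)
Step 2: ant0:(0,2)->E->(0,3) | ant1:(2,3)->N->(1,3)
  grid max=2 at (2,3)
Step 3: ant0:(0,3)->S->(1,3) | ant1:(1,3)->S->(2,3)
  grid max=3 at (2,3)

(1,3) (2,3)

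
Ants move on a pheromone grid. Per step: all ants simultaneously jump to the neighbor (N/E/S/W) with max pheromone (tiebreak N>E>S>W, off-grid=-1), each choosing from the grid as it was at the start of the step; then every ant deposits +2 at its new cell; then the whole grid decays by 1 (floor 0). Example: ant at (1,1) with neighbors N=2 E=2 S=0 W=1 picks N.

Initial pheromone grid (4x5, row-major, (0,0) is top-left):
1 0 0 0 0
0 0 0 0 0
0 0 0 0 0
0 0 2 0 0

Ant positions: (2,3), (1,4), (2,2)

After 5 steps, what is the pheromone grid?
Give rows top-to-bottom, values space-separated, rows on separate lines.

After step 1: ants at (1,3),(0,4),(3,2)
  0 0 0 0 1
  0 0 0 1 0
  0 0 0 0 0
  0 0 3 0 0
After step 2: ants at (0,3),(1,4),(2,2)
  0 0 0 1 0
  0 0 0 0 1
  0 0 1 0 0
  0 0 2 0 0
After step 3: ants at (0,4),(0,4),(3,2)
  0 0 0 0 3
  0 0 0 0 0
  0 0 0 0 0
  0 0 3 0 0
After step 4: ants at (1,4),(1,4),(2,2)
  0 0 0 0 2
  0 0 0 0 3
  0 0 1 0 0
  0 0 2 0 0
After step 5: ants at (0,4),(0,4),(3,2)
  0 0 0 0 5
  0 0 0 0 2
  0 0 0 0 0
  0 0 3 0 0

0 0 0 0 5
0 0 0 0 2
0 0 0 0 0
0 0 3 0 0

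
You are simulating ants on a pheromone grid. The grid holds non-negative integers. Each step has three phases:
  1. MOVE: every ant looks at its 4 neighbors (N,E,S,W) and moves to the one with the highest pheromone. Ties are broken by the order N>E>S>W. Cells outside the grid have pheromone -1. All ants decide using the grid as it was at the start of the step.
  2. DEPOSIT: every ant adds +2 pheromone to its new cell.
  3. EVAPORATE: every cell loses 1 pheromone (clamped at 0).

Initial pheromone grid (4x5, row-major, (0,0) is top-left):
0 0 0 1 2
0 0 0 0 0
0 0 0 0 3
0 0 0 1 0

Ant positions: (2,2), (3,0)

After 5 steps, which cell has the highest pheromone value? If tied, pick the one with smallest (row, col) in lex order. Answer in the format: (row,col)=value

Answer: (0,2)=1

Derivation:
Step 1: ant0:(2,2)->N->(1,2) | ant1:(3,0)->N->(2,0)
  grid max=2 at (2,4)
Step 2: ant0:(1,2)->N->(0,2) | ant1:(2,0)->N->(1,0)
  grid max=1 at (0,2)
Step 3: ant0:(0,2)->E->(0,3) | ant1:(1,0)->N->(0,0)
  grid max=1 at (0,0)
Step 4: ant0:(0,3)->E->(0,4) | ant1:(0,0)->E->(0,1)
  grid max=1 at (0,1)
Step 5: ant0:(0,4)->S->(1,4) | ant1:(0,1)->E->(0,2)
  grid max=1 at (0,2)
Final grid:
  0 0 1 0 0
  0 0 0 0 1
  0 0 0 0 0
  0 0 0 0 0
Max pheromone 1 at (0,2)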